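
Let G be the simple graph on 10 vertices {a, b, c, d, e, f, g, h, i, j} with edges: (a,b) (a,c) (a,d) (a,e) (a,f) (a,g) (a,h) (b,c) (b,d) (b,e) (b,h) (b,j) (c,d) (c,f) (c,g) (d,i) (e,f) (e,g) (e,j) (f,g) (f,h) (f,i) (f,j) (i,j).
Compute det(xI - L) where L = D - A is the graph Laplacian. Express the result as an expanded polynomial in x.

x^10 - 48x^9 + 1003x^8 - 11962x^7 + 89636x^6 - 437216x^5 + 1386963x^4 - 2757374x^3 + 3115910x^2 - 1524440x

With the vertex order [a, b, c, d, e, f, g, h, i, j], the degrees are [7, 6, 5, 4, 5, 7, 4, 3, 3, 4], giving D = diag(7, 6, 5, 4, 5, 7, 4, 3, 3, 4) and L = D - A. Computing det(xI - L) by cofactor expansion (or equivalently via sum-over-permutations) gives x^10 - 48x^9 + 1003x^8 - 11962x^7 + 89636x^6 - 437216x^5 + 1386963x^4 - 2757374x^3 + 3115910x^2 - 1524440x. The constant term is 0 because L is singular (the all-ones vector lies in its kernel). The largest eigenvalue, 8.6449, is at most the vertex count 10.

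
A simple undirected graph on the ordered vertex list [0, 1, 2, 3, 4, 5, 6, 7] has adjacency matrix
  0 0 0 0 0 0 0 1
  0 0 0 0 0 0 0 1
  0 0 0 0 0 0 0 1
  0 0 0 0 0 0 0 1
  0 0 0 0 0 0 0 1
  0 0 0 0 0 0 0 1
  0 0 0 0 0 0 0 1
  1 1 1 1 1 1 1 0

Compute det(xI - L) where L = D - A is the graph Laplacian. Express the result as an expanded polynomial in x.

x^8 - 14x^7 + 63x^6 - 140x^5 + 175x^4 - 126x^3 + 49x^2 - 8x

Each diagonal entry of L is the vertex degree and each off-diagonal entry is -1 where an edge is present, 0 otherwise; in the order [0, 1, 2, 3, 4, 5, 6, 7] the diagonal is [1, 1, 1, 1, 1, 1, 1, 7]. L has integer entries, so p(x) = det(xI - L) has integer coefficients. Expanding the determinant yields x^8 - 14x^7 + 63x^6 - 140x^5 + 175x^4 - 126x^3 + 49x^2 - 8x. The coefficient of x^7 equals -trace(L) = -14, matching the sum of degrees. There is one zero in the spectrum, matching the 1 component.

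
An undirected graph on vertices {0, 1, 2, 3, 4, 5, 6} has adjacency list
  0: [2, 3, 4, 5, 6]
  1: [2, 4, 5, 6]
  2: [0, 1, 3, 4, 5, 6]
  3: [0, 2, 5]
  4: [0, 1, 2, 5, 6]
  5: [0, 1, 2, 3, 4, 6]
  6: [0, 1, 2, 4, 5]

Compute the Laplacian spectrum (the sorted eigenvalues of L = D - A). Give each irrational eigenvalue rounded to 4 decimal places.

Reading degrees in the order [0, 1, 2, 3, 4, 5, 6] gives [5, 4, 6, 3, 5, 6, 5]; set D = diag(5, 4, 6, 3, 5, 6, 5) and form L = D - A. Since every row of L sums to 0, the all-ones vector is in the kernel and 0 is an eigenvalue. There is one zero in the spectrum, matching the 1 component. By the matrix-tree theorem the graph has (1/7) * product of the nonzero eigenvalues = 3612 spanning trees.

[0, 2.8299, 4.6889, 6, 6.4812, 7, 7]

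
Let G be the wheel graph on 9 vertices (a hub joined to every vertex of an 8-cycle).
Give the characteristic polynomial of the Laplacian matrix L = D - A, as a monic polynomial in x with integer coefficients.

x^9 - 32x^8 + 428x^7 - 3136x^6 + 13786x^5 - 37232x^4 + 60276x^3 - 53424x^2 + 19845x

The graph has 9 vertices and degree multiset [8, 3, 3, 3, 3, 3, 3, 3, 3]; D is the diagonal matrix of degrees and L = D - A. L has integer entries, so p(x) = det(xI - L) has integer coefficients. Expanding the determinant yields x^9 - 32x^8 + 428x^7 - 3136x^6 + 13786x^5 - 37232x^4 + 60276x^3 - 53424x^2 + 19845x. The coefficient of x^8 equals -trace(L) = -32, matching the sum of degrees. By the matrix-tree theorem the graph has (1/9) * product of the nonzero eigenvalues = 2205 spanning trees.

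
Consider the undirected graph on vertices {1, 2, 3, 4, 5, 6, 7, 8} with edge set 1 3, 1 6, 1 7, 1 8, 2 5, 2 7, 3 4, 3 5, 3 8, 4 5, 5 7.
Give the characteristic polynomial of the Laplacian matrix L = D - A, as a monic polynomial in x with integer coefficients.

Each diagonal entry of L is the vertex degree and each off-diagonal entry is -1 where an edge is present, 0 otherwise; in the order [1, 2, 3, 4, 5, 6, 7, 8] the diagonal is [4, 2, 4, 2, 4, 1, 3, 2]. L has integer entries, so p(x) = det(xI - L) has integer coefficients. Expanding the determinant yields x^8 - 22x^7 + 196x^6 - 908x^5 + 2336x^4 - 3300x^3 + 2352x^2 - 648x. The coefficient of x^7 equals -trace(L) = -22, matching the sum of degrees. There is one zero in the spectrum, matching the 1 component.

x^8 - 22x^7 + 196x^6 - 908x^5 + 2336x^4 - 3300x^3 + 2352x^2 - 648x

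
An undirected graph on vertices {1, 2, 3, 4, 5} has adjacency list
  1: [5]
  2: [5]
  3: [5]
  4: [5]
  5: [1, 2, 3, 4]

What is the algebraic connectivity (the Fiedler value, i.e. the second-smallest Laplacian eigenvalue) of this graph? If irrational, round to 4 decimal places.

1

With the vertex order [1, 2, 3, 4, 5], the degrees are [1, 1, 1, 1, 4], giving D = diag(1, 1, 1, 1, 4) and L = D - A. The sorted Laplacian eigenvalues are [0, 1, 1, 1, 5]; the algebraic connectivity is the second entry, 1. The largest eigenvalue, 5, is at most the vertex count 5.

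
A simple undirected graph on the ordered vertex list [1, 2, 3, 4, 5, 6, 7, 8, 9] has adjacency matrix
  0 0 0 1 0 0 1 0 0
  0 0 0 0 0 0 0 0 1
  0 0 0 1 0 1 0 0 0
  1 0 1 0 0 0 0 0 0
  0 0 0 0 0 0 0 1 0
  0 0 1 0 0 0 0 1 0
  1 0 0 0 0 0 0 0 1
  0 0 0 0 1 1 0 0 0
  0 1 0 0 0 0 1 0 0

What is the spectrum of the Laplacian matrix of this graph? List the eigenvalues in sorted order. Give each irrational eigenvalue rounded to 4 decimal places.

With the vertex order [1, 2, 3, 4, 5, 6, 7, 8, 9], the degrees are [2, 1, 2, 2, 1, 2, 2, 2, 2], giving D = diag(2, 1, 2, 2, 1, 2, 2, 2, 2) and L = D - A. Diagonalising L (or applying a numerical eigensolver to the 9x9 matrix) gives the spectrum above. There is one zero in the spectrum, matching the 1 component. The largest eigenvalue, 3.8794, is at most the vertex count 9.

[0, 0.1206, 0.4679, 1, 1.6527, 2.3473, 3, 3.5321, 3.8794]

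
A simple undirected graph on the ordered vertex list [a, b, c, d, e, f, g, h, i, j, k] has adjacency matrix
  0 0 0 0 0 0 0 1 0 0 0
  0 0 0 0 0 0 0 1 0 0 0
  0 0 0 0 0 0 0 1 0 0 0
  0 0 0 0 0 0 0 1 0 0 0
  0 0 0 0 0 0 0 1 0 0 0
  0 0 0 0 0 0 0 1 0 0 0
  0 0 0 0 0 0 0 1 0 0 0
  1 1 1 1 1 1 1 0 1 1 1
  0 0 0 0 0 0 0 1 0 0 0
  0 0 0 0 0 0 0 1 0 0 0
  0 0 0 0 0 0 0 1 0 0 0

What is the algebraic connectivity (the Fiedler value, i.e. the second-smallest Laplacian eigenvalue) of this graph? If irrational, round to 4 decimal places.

Reading degrees in the order [a, b, c, d, e, f, g, h, i, j, k] gives [1, 1, 1, 1, 1, 1, 1, 10, 1, 1, 1]; set D = diag(1, 1, 1, 1, 1, 1, 1, 10, 1, 1, 1) and form L = D - A. Computing the eigenvalues of L and sorting gives [0, 1, 1, 1, 1, 1, 1, 1, 1, 1, 11]. The Fiedler value lambda_2 = 1 is strictly positive, so the graph is connected. By the matrix-tree theorem the graph has (1/11) * product of the nonzero eigenvalues = 1 spanning tree.

1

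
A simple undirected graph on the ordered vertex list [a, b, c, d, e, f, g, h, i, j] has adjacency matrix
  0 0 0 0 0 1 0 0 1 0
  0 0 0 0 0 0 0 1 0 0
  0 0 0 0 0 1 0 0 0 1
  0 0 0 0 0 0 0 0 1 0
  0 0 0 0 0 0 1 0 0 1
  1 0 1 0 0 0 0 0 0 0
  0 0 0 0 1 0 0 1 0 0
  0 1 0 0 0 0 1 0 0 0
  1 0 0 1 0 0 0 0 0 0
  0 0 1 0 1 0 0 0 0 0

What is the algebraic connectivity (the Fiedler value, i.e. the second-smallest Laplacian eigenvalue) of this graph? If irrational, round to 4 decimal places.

0.0979

Each diagonal entry of L is the vertex degree and each off-diagonal entry is -1 where an edge is present, 0 otherwise; in the order [a, b, c, d, e, f, g, h, i, j] the diagonal is [2, 1, 2, 1, 2, 2, 2, 2, 2, 2]. The smallest Laplacian eigenvalue is always 0. The next one, lambda_2 = 0.0979, measures how hard the graph is to disconnect: larger values mean better connectivity. The largest eigenvalue, 3.9021, is at most the vertex count 10.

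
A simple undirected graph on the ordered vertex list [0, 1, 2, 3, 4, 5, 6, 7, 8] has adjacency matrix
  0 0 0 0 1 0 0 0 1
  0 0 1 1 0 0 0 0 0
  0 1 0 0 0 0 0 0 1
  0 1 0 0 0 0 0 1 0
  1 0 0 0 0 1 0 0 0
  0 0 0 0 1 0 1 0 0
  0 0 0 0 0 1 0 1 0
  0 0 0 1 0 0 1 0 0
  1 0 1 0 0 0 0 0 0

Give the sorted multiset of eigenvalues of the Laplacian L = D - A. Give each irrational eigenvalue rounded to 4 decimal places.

With the vertex order [0, 1, 2, 3, 4, 5, 6, 7, 8], the degrees are [2, 2, 2, 2, 2, 2, 2, 2, 2], giving D = diag(2, 2, 2, 2, 2, 2, 2, 2, 2) and L = D - A. Since every row of L sums to 0, the all-ones vector is in the kernel and 0 is an eigenvalue. The single zero eigenvalue shows the graph is connected. By the matrix-tree theorem the graph has (1/9) * product of the nonzero eigenvalues = 9 spanning trees. The largest eigenvalue, 3.8794, is at most the vertex count 9.

[0, 0.4679, 0.4679, 1.6527, 1.6527, 3, 3, 3.8794, 3.8794]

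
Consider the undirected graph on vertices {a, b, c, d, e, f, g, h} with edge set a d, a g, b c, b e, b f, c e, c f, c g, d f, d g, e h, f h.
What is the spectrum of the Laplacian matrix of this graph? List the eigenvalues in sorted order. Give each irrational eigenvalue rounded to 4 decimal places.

[0, 0.7575, 2.1056, 3, 3.3746, 4, 4.7932, 5.9691]

Each diagonal entry of L is the vertex degree and each off-diagonal entry is -1 where an edge is present, 0 otherwise; in the order [a, b, c, d, e, f, g, h] the diagonal is [2, 3, 4, 3, 3, 4, 3, 2]. Diagonalising L (or applying a numerical eigensolver to the 8x8 matrix) gives the spectrum above.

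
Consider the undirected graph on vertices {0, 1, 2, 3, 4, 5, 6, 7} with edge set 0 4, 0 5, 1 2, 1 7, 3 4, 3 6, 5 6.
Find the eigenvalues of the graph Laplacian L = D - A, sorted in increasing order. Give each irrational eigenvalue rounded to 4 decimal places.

Reading degrees in the order [0, 1, 2, 3, 4, 5, 6, 7] gives [2, 2, 1, 2, 2, 2, 2, 1]; set D = diag(2, 2, 1, 2, 2, 2, 2, 1) and form L = D - A. L is symmetric positive semidefinite, so every eigenvalue is real and nonnegative. The 2 zero eigenvalues correspond to the 2 connected components. The eigenvalues sum to 14, which equals trace(L) = 2|E|. There are 2 zeros in the spectrum, matching the 2 components.

[0, 0, 1, 1.3820, 1.3820, 3, 3.6180, 3.6180]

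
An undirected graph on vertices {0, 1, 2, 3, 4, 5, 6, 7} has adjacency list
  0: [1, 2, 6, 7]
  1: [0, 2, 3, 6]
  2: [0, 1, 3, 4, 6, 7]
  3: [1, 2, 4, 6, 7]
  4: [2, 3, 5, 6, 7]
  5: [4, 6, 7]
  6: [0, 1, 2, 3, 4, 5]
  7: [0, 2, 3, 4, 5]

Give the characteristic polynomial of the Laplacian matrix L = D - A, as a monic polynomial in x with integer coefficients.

x^8 - 38x^7 + 609x^6 - 5328x^5 + 27434x^4 - 82960x^3 + 136053x^2 - 93008x

Reading degrees in the order [0, 1, 2, 3, 4, 5, 6, 7] gives [4, 4, 6, 5, 5, 3, 6, 5]; set D = diag(4, 4, 6, 5, 5, 3, 6, 5) and form L = D - A. Computing det(xI - L) by cofactor expansion (or equivalently via sum-over-permutations) gives x^8 - 38x^7 + 609x^6 - 5328x^5 + 27434x^4 - 82960x^3 + 136053x^2 - 93008x. The constant term is 0 because L is singular (the all-ones vector lies in its kernel). There is one zero in the spectrum, matching the 1 component. The eigenvalues sum to 38, which equals trace(L) = 2|E|.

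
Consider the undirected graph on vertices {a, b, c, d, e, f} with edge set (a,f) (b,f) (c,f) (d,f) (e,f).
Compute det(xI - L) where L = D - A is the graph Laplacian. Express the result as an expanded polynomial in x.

x^6 - 10x^5 + 30x^4 - 40x^3 + 25x^2 - 6x

Each diagonal entry of L is the vertex degree and each off-diagonal entry is -1 where an edge is present, 0 otherwise; in the order [a, b, c, d, e, f] the diagonal is [1, 1, 1, 1, 1, 5]. L has integer entries, so p(x) = det(xI - L) has integer coefficients. Expanding the determinant yields x^6 - 10x^5 + 30x^4 - 40x^3 + 25x^2 - 6x. The coefficient of x^5 equals -trace(L) = -10, matching the sum of degrees.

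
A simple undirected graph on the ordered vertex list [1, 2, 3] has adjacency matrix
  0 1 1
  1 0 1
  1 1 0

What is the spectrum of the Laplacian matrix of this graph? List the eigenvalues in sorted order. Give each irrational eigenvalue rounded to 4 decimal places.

[0, 3, 3]

Reading degrees in the order [1, 2, 3] gives [2, 2, 2]; set D = diag(2, 2, 2) and form L = D - A. Diagonalising L (or applying a numerical eigensolver to the 3x3 matrix) gives the spectrum above. By the matrix-tree theorem the graph has (1/3) * product of the nonzero eigenvalues = 3 spanning trees.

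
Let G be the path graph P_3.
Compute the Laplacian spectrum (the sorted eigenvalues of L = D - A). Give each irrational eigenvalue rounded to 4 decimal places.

[0, 1, 3]

The graph has 3 vertices and degree multiset [2, 1, 1]; D is the diagonal matrix of degrees and L = D - A. Diagonalising L (or applying a numerical eigensolver to the 3x3 matrix) gives the spectrum above. The single zero eigenvalue shows the graph is connected. The largest eigenvalue, 3, is at most the vertex count 3.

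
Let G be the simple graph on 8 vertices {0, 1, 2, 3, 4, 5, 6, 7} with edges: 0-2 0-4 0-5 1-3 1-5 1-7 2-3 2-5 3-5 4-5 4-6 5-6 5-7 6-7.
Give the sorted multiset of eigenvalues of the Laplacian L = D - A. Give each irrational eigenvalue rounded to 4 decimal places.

[0, 1.7530, 1.7530, 3.4450, 3.4450, 4.8019, 4.8019, 8]

Reading degrees in the order [0, 1, 2, 3, 4, 5, 6, 7] gives [3, 3, 3, 3, 3, 7, 3, 3]; set D = diag(3, 3, 3, 3, 3, 7, 3, 3) and form L = D - A. Since every row of L sums to 0, the all-ones vector is in the kernel and 0 is an eigenvalue. The single zero eigenvalue shows the graph is connected.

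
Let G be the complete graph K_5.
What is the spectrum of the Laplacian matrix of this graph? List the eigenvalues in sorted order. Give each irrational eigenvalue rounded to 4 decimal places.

[0, 5, 5, 5, 5]

The graph has 5 vertices and degree multiset [4, 4, 4, 4, 4]; D is the diagonal matrix of degrees and L = D - A. Since every row of L sums to 0, the all-ones vector is in the kernel and 0 is an eigenvalue. The single zero eigenvalue shows the graph is connected.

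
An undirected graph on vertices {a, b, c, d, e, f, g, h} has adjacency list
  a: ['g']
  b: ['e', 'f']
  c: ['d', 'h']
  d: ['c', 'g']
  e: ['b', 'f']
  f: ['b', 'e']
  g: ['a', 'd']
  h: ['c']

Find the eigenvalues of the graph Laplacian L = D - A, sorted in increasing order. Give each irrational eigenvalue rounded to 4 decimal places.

Reading degrees in the order [a, b, c, d, e, f, g, h] gives [1, 2, 2, 2, 2, 2, 2, 1]; set D = diag(1, 2, 2, 2, 2, 2, 2, 1) and form L = D - A. L is symmetric positive semidefinite, so every eigenvalue is real and nonnegative. The 2 zero eigenvalues correspond to the 2 connected components.

[0, 0, 0.3820, 1.3820, 2.6180, 3, 3, 3.6180]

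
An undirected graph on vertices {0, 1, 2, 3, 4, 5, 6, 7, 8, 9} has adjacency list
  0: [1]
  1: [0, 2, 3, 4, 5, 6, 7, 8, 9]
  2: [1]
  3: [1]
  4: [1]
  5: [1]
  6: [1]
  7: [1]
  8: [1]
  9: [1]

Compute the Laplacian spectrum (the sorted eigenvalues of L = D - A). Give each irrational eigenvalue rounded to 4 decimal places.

[0, 1, 1, 1, 1, 1, 1, 1, 1, 10]

With the vertex order [0, 1, 2, 3, 4, 5, 6, 7, 8, 9], the degrees are [1, 9, 1, 1, 1, 1, 1, 1, 1, 1], giving D = diag(1, 9, 1, 1, 1, 1, 1, 1, 1, 1) and L = D - A. Diagonalising L (or applying a numerical eigensolver to the 10x10 matrix) gives the spectrum above. The largest eigenvalue, 10, is at most the vertex count 10.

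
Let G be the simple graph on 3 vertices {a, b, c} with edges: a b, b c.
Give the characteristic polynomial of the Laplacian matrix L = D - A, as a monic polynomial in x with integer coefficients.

x^3 - 4x^2 + 3x

Reading degrees in the order [a, b, c] gives [1, 2, 1]; set D = diag(1, 2, 1) and form L = D - A. The eigenvalues of L are [0, 1, 3]; the characteristic polynomial is the product of (x - lambda_i), which multiplies out to x^3 - 4x^2 + 3x. The coefficient of x^2 equals -trace(L) = -4, matching the sum of degrees. There is one zero in the spectrum, matching the 1 component.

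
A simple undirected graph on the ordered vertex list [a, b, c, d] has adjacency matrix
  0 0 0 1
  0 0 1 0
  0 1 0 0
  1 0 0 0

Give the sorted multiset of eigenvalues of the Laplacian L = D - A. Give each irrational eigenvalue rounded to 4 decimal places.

With the vertex order [a, b, c, d], the degrees are [1, 1, 1, 1], giving D = diag(1, 1, 1, 1) and L = D - A. Since every row of L sums to 0, the all-ones vector is in the kernel and 0 is an eigenvalue. The 2 zero eigenvalues correspond to the 2 connected components. The eigenvalues sum to 4, which equals trace(L) = 2|E|. The largest eigenvalue, 2, is at most the vertex count 4.

[0, 0, 2, 2]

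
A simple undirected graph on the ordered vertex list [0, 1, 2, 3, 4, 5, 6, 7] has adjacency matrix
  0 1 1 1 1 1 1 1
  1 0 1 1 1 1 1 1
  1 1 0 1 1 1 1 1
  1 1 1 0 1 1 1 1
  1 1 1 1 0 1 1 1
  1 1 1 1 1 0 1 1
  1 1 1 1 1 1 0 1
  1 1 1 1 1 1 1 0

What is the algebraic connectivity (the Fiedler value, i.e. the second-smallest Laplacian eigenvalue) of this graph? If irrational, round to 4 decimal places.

With the vertex order [0, 1, 2, 3, 4, 5, 6, 7], the degrees are [7, 7, 7, 7, 7, 7, 7, 7], giving D = diag(7, 7, 7, 7, 7, 7, 7, 7) and L = D - A. The sorted Laplacian eigenvalues are [0, 8, 8, 8, 8, 8, 8, 8]; the algebraic connectivity is the second entry, 8. The eigenvalues sum to 56, which equals trace(L) = 2|E|.

8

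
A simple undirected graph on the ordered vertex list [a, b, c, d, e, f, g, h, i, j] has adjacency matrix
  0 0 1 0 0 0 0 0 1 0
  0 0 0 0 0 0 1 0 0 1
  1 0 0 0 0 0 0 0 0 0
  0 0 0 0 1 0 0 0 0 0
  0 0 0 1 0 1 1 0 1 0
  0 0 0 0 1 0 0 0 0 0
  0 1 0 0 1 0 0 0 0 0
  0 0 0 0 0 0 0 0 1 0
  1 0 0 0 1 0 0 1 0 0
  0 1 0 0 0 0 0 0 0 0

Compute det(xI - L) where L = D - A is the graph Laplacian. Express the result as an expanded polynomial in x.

Reading degrees in the order [a, b, c, d, e, f, g, h, i, j] gives [2, 2, 1, 1, 4, 1, 2, 1, 3, 1]; set D = diag(2, 2, 1, 1, 4, 1, 2, 1, 3, 1) and form L = D - A. L has integer entries, so p(x) = det(xI - L) has integer coefficients. Expanding the determinant yields x^10 - 18x^9 + 132x^8 - 514x^7 + 1161x^6 - 1562x^5 + 1238x^4 - 550x^3 + 122x^2 - 10x. The coefficient of x^9 equals -trace(L) = -18, matching the sum of degrees. By the matrix-tree theorem the graph has (1/10) * product of the nonzero eigenvalues = 1 spanning tree.

x^10 - 18x^9 + 132x^8 - 514x^7 + 1161x^6 - 1562x^5 + 1238x^4 - 550x^3 + 122x^2 - 10x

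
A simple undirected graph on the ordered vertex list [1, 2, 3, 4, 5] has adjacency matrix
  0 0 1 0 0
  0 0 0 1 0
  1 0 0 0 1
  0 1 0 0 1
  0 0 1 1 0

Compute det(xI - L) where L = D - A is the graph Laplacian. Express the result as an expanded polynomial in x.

Reading degrees in the order [1, 2, 3, 4, 5] gives [1, 1, 2, 2, 2]; set D = diag(1, 1, 2, 2, 2) and form L = D - A. Computing det(xI - L) by cofactor expansion (or equivalently via sum-over-permutations) gives x^5 - 8x^4 + 21x^3 - 20x^2 + 5x. Since p(0) = det(-L) = 0, x divides p(x). There is one zero in the spectrum, matching the 1 component. The largest eigenvalue, 3.6180, is at most the vertex count 5.

x^5 - 8x^4 + 21x^3 - 20x^2 + 5x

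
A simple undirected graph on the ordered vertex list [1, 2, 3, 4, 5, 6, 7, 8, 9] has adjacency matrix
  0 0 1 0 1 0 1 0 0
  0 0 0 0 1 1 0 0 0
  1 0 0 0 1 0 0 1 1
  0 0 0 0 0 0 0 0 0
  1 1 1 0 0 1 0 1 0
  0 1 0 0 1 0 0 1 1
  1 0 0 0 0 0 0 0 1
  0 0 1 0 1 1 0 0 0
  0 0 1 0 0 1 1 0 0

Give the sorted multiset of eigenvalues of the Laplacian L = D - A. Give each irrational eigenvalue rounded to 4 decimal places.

Reading degrees in the order [1, 2, 3, 4, 5, 6, 7, 8, 9] gives [3, 2, 4, 0, 5, 4, 2, 3, 3]; set D = diag(3, 2, 4, 0, 5, 4, 2, 3, 3) and form L = D - A. The multiplicity of 0 as a Laplacian eigenvalue equals the number of connected components. The 2 zero eigenvalues correspond to the 2 connected components. The largest eigenvalue, 6.2984, is at most the vertex count 9. There are 2 zeros in the spectrum, matching the 2 components.

[0, 0, 1.1974, 2.1320, 2.6232, 3.4891, 4.5542, 5.7057, 6.2984]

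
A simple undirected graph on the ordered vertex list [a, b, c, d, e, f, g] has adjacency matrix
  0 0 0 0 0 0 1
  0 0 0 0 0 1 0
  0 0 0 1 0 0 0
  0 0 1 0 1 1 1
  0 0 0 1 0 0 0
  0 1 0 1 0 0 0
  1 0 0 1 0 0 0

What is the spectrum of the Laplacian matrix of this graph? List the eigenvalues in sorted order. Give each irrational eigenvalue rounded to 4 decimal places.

Reading degrees in the order [a, b, c, d, e, f, g] gives [1, 1, 1, 4, 1, 2, 2]; set D = diag(1, 1, 1, 4, 1, 2, 2) and form L = D - A. L is symmetric positive semidefinite, so every eigenvalue is real and nonnegative.

[0, 0.3820, 0.6086, 1, 2.2271, 2.6180, 5.1642]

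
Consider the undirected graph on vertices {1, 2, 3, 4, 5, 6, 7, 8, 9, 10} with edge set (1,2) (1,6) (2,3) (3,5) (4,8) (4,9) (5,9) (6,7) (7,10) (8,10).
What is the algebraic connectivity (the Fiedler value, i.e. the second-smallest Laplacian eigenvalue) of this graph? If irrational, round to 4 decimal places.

Each diagonal entry of L is the vertex degree and each off-diagonal entry is -1 where an edge is present, 0 otherwise; in the order [1, 2, 3, 4, 5, 6, 7, 8, 9, 10] the diagonal is [2, 2, 2, 2, 2, 2, 2, 2, 2, 2]. The smallest Laplacian eigenvalue is always 0. The next one, lambda_2 = 0.3820, measures how hard the graph is to disconnect: larger values mean better connectivity.

0.3820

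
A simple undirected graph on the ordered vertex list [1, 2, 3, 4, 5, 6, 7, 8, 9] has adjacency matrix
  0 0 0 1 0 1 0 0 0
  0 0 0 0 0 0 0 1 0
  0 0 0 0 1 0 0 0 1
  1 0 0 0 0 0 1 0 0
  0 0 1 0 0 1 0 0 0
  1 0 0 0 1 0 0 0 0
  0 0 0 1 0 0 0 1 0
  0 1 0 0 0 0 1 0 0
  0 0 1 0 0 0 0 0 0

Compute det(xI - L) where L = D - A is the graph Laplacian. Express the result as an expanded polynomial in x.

x^9 - 16x^8 + 105x^7 - 364x^6 + 715x^5 - 792x^4 + 462x^3 - 120x^2 + 9x

Each diagonal entry of L is the vertex degree and each off-diagonal entry is -1 where an edge is present, 0 otherwise; in the order [1, 2, 3, 4, 5, 6, 7, 8, 9] the diagonal is [2, 1, 2, 2, 2, 2, 2, 2, 1]. Computing det(xI - L) by cofactor expansion (or equivalently via sum-over-permutations) gives x^9 - 16x^8 + 105x^7 - 364x^6 + 715x^5 - 792x^4 + 462x^3 - 120x^2 + 9x. The constant term is 0 because L is singular (the all-ones vector lies in its kernel). The eigenvalues sum to 16, which equals trace(L) = 2|E|.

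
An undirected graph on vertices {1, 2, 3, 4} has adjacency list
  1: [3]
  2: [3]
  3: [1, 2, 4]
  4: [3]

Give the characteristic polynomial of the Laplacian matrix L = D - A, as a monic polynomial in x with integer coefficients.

x^4 - 6x^3 + 9x^2 - 4x

Each diagonal entry of L is the vertex degree and each off-diagonal entry is -1 where an edge is present, 0 otherwise; in the order [1, 2, 3, 4] the diagonal is [1, 1, 3, 1]. Computing det(xI - L) by cofactor expansion (or equivalently via sum-over-permutations) gives x^4 - 6x^3 + 9x^2 - 4x. The coefficient of x^3 equals -trace(L) = -6, matching the sum of degrees. The largest eigenvalue, 4, is at most the vertex count 4. The eigenvalues sum to 6, which equals trace(L) = 2|E|.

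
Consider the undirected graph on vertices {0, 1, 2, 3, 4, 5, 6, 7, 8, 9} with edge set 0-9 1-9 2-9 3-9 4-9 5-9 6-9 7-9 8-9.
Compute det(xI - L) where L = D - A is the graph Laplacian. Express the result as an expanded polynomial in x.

With the vertex order [0, 1, 2, 3, 4, 5, 6, 7, 8, 9], the degrees are [1, 1, 1, 1, 1, 1, 1, 1, 1, 9], giving D = diag(1, 1, 1, 1, 1, 1, 1, 1, 1, 9) and L = D - A. Computing det(xI - L) by cofactor expansion (or equivalently via sum-over-permutations) gives x^10 - 18x^9 + 108x^8 - 336x^7 + 630x^6 - 756x^5 + 588x^4 - 288x^3 + 81x^2 - 10x. The coefficient of x^9 equals -trace(L) = -18, matching the sum of degrees. The largest eigenvalue, 10, is at most the vertex count 10.

x^10 - 18x^9 + 108x^8 - 336x^7 + 630x^6 - 756x^5 + 588x^4 - 288x^3 + 81x^2 - 10x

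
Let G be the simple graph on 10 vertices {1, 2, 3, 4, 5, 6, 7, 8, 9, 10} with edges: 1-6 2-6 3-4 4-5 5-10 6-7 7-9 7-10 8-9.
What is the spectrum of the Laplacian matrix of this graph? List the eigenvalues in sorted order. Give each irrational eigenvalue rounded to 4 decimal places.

[0, 0.1566, 0.3280, 0.8452, 1, 1.7534, 2.4520, 3.1820, 3.5756, 4.7070]

Each diagonal entry of L is the vertex degree and each off-diagonal entry is -1 where an edge is present, 0 otherwise; in the order [1, 2, 3, 4, 5, 6, 7, 8, 9, 10] the diagonal is [1, 1, 1, 2, 2, 3, 3, 1, 2, 2]. L is symmetric positive semidefinite, so every eigenvalue is real and nonnegative. The eigenvalues sum to 18, which equals trace(L) = 2|E|.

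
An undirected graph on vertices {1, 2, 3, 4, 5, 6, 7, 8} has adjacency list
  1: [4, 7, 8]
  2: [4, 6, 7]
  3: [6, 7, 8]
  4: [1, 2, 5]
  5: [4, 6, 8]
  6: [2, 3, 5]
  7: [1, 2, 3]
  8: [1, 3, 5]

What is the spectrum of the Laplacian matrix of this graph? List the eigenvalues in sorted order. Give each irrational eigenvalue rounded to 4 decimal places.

Each diagonal entry of L is the vertex degree and each off-diagonal entry is -1 where an edge is present, 0 otherwise; in the order [1, 2, 3, 4, 5, 6, 7, 8] the diagonal is [3, 3, 3, 3, 3, 3, 3, 3]. L is symmetric positive semidefinite, so every eigenvalue is real and nonnegative. By the matrix-tree theorem the graph has (1/8) * product of the nonzero eigenvalues = 384 spanning trees.

[0, 2, 2, 2, 4, 4, 4, 6]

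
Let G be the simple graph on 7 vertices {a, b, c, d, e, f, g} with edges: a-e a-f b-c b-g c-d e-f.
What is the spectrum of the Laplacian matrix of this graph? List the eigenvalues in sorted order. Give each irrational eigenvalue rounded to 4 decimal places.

[0, 0, 0.5858, 2, 3, 3, 3.4142]

Reading degrees in the order [a, b, c, d, e, f, g] gives [2, 2, 2, 1, 2, 2, 1]; set D = diag(2, 2, 2, 1, 2, 2, 1) and form L = D - A. Since every row of L sums to 0, the all-ones vector is in the kernel and 0 is an eigenvalue. The 2 zero eigenvalues correspond to the 2 connected components. The eigenvalues sum to 12, which equals trace(L) = 2|E|. There are 2 zeros in the spectrum, matching the 2 components.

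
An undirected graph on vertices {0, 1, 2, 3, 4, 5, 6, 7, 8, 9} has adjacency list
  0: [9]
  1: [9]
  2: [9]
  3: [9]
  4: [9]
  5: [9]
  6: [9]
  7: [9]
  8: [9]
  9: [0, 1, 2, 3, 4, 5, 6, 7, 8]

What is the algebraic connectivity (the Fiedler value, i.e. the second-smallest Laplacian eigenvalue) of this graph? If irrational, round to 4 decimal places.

Reading degrees in the order [0, 1, 2, 3, 4, 5, 6, 7, 8, 9] gives [1, 1, 1, 1, 1, 1, 1, 1, 1, 9]; set D = diag(1, 1, 1, 1, 1, 1, 1, 1, 1, 9) and form L = D - A. Computing the eigenvalues of L and sorting gives [0, 1, 1, 1, 1, 1, 1, 1, 1, 10]. The Fiedler value lambda_2 = 1 is strictly positive, so the graph is connected. The largest eigenvalue, 10, is at most the vertex count 10. There is one zero in the spectrum, matching the 1 component.

1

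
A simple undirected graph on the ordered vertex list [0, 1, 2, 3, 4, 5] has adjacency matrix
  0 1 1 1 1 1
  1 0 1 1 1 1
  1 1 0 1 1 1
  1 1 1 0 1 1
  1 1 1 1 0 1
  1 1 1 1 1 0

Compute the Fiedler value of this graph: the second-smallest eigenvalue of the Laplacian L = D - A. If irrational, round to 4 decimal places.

With the vertex order [0, 1, 2, 3, 4, 5], the degrees are [5, 5, 5, 5, 5, 5], giving D = diag(5, 5, 5, 5, 5, 5) and L = D - A. Computing the eigenvalues of L and sorting gives [0, 6, 6, 6, 6, 6]. The Fiedler value lambda_2 = 6 is strictly positive, so the graph is connected. The eigenvalues sum to 30, which equals trace(L) = 2|E|. By the matrix-tree theorem the graph has (1/6) * product of the nonzero eigenvalues = 1296 spanning trees.

6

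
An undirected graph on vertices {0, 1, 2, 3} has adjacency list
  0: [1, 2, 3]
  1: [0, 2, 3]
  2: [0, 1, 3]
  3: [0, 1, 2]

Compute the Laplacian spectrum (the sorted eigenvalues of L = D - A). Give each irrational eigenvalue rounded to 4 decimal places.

[0, 4, 4, 4]

With the vertex order [0, 1, 2, 3], the degrees are [3, 3, 3, 3], giving D = diag(3, 3, 3, 3) and L = D - A. The multiplicity of 0 as a Laplacian eigenvalue equals the number of connected components. By the matrix-tree theorem the graph has (1/4) * product of the nonzero eigenvalues = 16 spanning trees.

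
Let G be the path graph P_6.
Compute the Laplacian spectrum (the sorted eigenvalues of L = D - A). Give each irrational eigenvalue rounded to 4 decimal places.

[0, 0.2679, 1, 2, 3, 3.7321]

The graph has 6 vertices and degree multiset [2, 2, 2, 2, 1, 1]; D is the diagonal matrix of degrees and L = D - A. Diagonalising L (or applying a numerical eigensolver to the 6x6 matrix) gives the spectrum above. The eigenvalues sum to 10, which equals trace(L) = 2|E|. There is one zero in the spectrum, matching the 1 component.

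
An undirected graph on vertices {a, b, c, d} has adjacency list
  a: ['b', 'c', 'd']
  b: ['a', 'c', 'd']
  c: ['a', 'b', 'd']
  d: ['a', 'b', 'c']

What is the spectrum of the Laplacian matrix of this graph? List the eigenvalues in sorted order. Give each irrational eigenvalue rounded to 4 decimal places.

[0, 4, 4, 4]

Reading degrees in the order [a, b, c, d] gives [3, 3, 3, 3]; set D = diag(3, 3, 3, 3) and form L = D - A. L is symmetric positive semidefinite, so every eigenvalue is real and nonnegative. There is one zero in the spectrum, matching the 1 component.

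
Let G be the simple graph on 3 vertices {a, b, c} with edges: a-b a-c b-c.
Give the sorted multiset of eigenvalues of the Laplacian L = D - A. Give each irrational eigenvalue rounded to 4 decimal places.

Each diagonal entry of L is the vertex degree and each off-diagonal entry is -1 where an edge is present, 0 otherwise; in the order [a, b, c] the diagonal is [2, 2, 2]. Diagonalising L (or applying a numerical eigensolver to the 3x3 matrix) gives the spectrum above. The single zero eigenvalue shows the graph is connected. By the matrix-tree theorem the graph has (1/3) * product of the nonzero eigenvalues = 3 spanning trees.

[0, 3, 3]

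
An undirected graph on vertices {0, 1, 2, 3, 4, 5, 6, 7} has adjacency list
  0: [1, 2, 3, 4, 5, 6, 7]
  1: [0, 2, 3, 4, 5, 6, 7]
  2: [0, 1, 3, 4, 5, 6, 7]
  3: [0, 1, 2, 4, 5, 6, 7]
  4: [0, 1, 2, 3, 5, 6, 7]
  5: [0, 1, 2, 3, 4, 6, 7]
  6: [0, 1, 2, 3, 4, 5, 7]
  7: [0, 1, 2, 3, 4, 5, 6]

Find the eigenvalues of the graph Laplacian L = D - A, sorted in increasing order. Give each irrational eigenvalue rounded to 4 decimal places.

[0, 8, 8, 8, 8, 8, 8, 8]

With the vertex order [0, 1, 2, 3, 4, 5, 6, 7], the degrees are [7, 7, 7, 7, 7, 7, 7, 7], giving D = diag(7, 7, 7, 7, 7, 7, 7, 7) and L = D - A. Diagonalising L (or applying a numerical eigensolver to the 8x8 matrix) gives the spectrum above. The single zero eigenvalue shows the graph is connected. The largest eigenvalue, 8, is at most the vertex count 8.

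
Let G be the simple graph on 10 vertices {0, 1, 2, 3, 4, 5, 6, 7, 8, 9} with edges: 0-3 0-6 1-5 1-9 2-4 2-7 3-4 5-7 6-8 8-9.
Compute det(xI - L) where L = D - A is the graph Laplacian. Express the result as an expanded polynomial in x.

Reading degrees in the order [0, 1, 2, 3, 4, 5, 6, 7, 8, 9] gives [2, 2, 2, 2, 2, 2, 2, 2, 2, 2]; set D = diag(2, 2, 2, 2, 2, 2, 2, 2, 2, 2) and form L = D - A. Computing det(xI - L) by cofactor expansion (or equivalently via sum-over-permutations) gives x^10 - 20x^9 + 170x^8 - 800x^7 + 2275x^6 - 4004x^5 + 4290x^4 - 2640x^3 + 825x^2 - 100x. Since p(0) = det(-L) = 0, x divides p(x). The largest eigenvalue, 4, is at most the vertex count 10.

x^10 - 20x^9 + 170x^8 - 800x^7 + 2275x^6 - 4004x^5 + 4290x^4 - 2640x^3 + 825x^2 - 100x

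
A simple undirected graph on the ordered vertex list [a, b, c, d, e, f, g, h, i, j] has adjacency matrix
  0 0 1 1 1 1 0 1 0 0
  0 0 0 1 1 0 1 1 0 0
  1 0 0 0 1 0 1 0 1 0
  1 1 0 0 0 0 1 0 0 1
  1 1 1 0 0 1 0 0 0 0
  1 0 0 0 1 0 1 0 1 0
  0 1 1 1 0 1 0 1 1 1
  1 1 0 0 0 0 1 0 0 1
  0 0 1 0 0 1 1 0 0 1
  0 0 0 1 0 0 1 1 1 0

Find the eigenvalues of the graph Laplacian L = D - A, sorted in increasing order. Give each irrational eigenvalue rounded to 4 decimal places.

With the vertex order [a, b, c, d, e, f, g, h, i, j], the degrees are [5, 4, 4, 4, 4, 4, 7, 4, 4, 4], giving D = diag(5, 4, 4, 4, 4, 4, 7, 4, 4, 4) and L = D - A. Diagonalising L (or applying a numerical eigensolver to the 10x10 matrix) gives the spectrum above. By the matrix-tree theorem the graph has (1/10) * product of the nonzero eigenvalues = 82304 spanning trees.

[0, 2.3517, 2.8241, 4, 4, 4.2913, 5, 6.1748, 6.9669, 8.3913]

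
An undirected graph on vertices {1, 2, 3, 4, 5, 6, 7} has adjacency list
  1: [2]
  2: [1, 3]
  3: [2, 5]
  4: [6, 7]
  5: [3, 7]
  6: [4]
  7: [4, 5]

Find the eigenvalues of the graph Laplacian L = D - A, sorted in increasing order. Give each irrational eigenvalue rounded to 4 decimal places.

Reading degrees in the order [1, 2, 3, 4, 5, 6, 7] gives [1, 2, 2, 2, 2, 1, 2]; set D = diag(1, 2, 2, 2, 2, 1, 2) and form L = D - A. Diagonalising L (or applying a numerical eigensolver to the 7x7 matrix) gives the spectrum above. The single zero eigenvalue shows the graph is connected. The eigenvalues sum to 12, which equals trace(L) = 2|E|.

[0, 0.1981, 0.7530, 1.5550, 2.4450, 3.2470, 3.8019]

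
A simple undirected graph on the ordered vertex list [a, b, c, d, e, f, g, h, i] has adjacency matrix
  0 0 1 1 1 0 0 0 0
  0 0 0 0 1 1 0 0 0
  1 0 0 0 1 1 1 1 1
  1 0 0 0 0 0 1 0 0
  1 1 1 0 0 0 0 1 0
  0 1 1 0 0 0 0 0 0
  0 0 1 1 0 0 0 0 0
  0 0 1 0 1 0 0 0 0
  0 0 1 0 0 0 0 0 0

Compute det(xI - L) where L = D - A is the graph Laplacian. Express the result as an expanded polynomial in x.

x^9 - 24x^8 + 235x^7 - 1226x^6 + 3727x^5 - 6754x^4 + 7115x^3 - 3982x^2 + 909x

With the vertex order [a, b, c, d, e, f, g, h, i], the degrees are [3, 2, 6, 2, 4, 2, 2, 2, 1], giving D = diag(3, 2, 6, 2, 4, 2, 2, 2, 1) and L = D - A. L has integer entries, so p(x) = det(xI - L) has integer coefficients. Expanding the determinant yields x^9 - 24x^8 + 235x^7 - 1226x^6 + 3727x^5 - 6754x^4 + 7115x^3 - 3982x^2 + 909x. Since p(0) = det(-L) = 0, x divides p(x). There is one zero in the spectrum, matching the 1 component.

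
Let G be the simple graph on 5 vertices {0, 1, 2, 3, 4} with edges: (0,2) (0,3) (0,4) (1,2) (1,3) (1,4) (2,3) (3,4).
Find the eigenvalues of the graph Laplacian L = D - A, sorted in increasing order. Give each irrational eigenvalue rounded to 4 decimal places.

Each diagonal entry of L is the vertex degree and each off-diagonal entry is -1 where an edge is present, 0 otherwise; in the order [0, 1, 2, 3, 4] the diagonal is [3, 3, 3, 4, 3]. L is symmetric positive semidefinite, so every eigenvalue is real and nonnegative. By the matrix-tree theorem the graph has (1/5) * product of the nonzero eigenvalues = 45 spanning trees.

[0, 3, 3, 5, 5]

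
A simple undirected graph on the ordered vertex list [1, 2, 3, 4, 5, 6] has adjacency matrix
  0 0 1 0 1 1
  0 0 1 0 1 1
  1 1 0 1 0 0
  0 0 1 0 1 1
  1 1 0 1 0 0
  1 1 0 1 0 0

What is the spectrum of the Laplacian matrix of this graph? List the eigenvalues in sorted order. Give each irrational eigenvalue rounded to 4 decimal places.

Each diagonal entry of L is the vertex degree and each off-diagonal entry is -1 where an edge is present, 0 otherwise; in the order [1, 2, 3, 4, 5, 6] the diagonal is [3, 3, 3, 3, 3, 3]. Diagonalising L (or applying a numerical eigensolver to the 6x6 matrix) gives the spectrum above. The single zero eigenvalue shows the graph is connected.

[0, 3, 3, 3, 3, 6]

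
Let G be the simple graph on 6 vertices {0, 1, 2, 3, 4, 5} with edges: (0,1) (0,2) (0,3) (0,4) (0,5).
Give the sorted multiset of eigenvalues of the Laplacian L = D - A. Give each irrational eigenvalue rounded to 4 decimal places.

Each diagonal entry of L is the vertex degree and each off-diagonal entry is -1 where an edge is present, 0 otherwise; in the order [0, 1, 2, 3, 4, 5] the diagonal is [5, 1, 1, 1, 1, 1]. Since every row of L sums to 0, the all-ones vector is in the kernel and 0 is an eigenvalue. The single zero eigenvalue shows the graph is connected.

[0, 1, 1, 1, 1, 6]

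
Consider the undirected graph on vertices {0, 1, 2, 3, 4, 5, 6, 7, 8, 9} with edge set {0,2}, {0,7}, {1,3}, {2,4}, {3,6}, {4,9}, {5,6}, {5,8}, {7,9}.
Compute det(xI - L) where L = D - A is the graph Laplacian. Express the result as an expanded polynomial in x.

x^10 - 18x^9 + 136x^8 - 560x^7 + 1365x^6 - 2000x^5 + 1700x^4 - 750x^3 + 125x^2

With the vertex order [0, 1, 2, 3, 4, 5, 6, 7, 8, 9], the degrees are [2, 1, 2, 2, 2, 2, 2, 2, 1, 2], giving D = diag(2, 1, 2, 2, 2, 2, 2, 2, 1, 2) and L = D - A. Computing det(xI - L) by cofactor expansion (or equivalently via sum-over-permutations) gives x^10 - 18x^9 + 136x^8 - 560x^7 + 1365x^6 - 2000x^5 + 1700x^4 - 750x^3 + 125x^2. The coefficient of x^9 equals -trace(L) = -18, matching the sum of degrees. There are 2 zeros in the spectrum, matching the 2 components.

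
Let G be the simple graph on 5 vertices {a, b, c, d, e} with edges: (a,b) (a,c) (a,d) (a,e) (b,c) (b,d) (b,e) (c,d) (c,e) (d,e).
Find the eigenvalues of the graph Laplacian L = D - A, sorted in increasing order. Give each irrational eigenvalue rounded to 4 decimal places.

[0, 5, 5, 5, 5]

Each diagonal entry of L is the vertex degree and each off-diagonal entry is -1 where an edge is present, 0 otherwise; in the order [a, b, c, d, e] the diagonal is [4, 4, 4, 4, 4]. Since every row of L sums to 0, the all-ones vector is in the kernel and 0 is an eigenvalue. The single zero eigenvalue shows the graph is connected. There is one zero in the spectrum, matching the 1 component.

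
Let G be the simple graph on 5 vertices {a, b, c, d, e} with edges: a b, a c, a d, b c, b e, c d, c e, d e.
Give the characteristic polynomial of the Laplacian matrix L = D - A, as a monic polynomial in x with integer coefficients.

Each diagonal entry of L is the vertex degree and each off-diagonal entry is -1 where an edge is present, 0 otherwise; in the order [a, b, c, d, e] the diagonal is [3, 3, 4, 3, 3]. Computing det(xI - L) by cofactor expansion (or equivalently via sum-over-permutations) gives x^5 - 16x^4 + 94x^3 - 240x^2 + 225x. The constant term is 0 because L is singular (the all-ones vector lies in its kernel). By the matrix-tree theorem the graph has (1/5) * product of the nonzero eigenvalues = 45 spanning trees.

x^5 - 16x^4 + 94x^3 - 240x^2 + 225x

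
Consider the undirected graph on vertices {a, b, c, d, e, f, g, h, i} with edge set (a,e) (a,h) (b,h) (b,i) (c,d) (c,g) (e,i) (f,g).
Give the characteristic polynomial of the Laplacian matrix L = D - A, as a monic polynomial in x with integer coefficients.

x^9 - 16x^8 + 105x^7 - 364x^6 + 715x^5 - 790x^4 + 450x^3 - 100x^2

Each diagonal entry of L is the vertex degree and each off-diagonal entry is -1 where an edge is present, 0 otherwise; in the order [a, b, c, d, e, f, g, h, i] the diagonal is [2, 2, 2, 1, 2, 1, 2, 2, 2]. L has integer entries, so p(x) = det(xI - L) has integer coefficients. Expanding the determinant yields x^9 - 16x^8 + 105x^7 - 364x^6 + 715x^5 - 790x^4 + 450x^3 - 100x^2. Since p(0) = det(-L) = 0, x divides p(x). The largest eigenvalue, 3.6180, is at most the vertex count 9.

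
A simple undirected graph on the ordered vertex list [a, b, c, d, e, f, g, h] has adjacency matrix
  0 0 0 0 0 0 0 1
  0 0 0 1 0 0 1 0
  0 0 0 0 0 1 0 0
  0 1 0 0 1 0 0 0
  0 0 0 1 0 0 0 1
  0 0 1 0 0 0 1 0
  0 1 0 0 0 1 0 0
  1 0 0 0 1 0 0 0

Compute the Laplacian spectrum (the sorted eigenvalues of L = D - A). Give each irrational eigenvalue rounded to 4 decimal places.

[0, 0.1522, 0.5858, 1.2346, 2, 2.7654, 3.4142, 3.8478]

Each diagonal entry of L is the vertex degree and each off-diagonal entry is -1 where an edge is present, 0 otherwise; in the order [a, b, c, d, e, f, g, h] the diagonal is [1, 2, 1, 2, 2, 2, 2, 2]. L is symmetric positive semidefinite, so every eigenvalue is real and nonnegative.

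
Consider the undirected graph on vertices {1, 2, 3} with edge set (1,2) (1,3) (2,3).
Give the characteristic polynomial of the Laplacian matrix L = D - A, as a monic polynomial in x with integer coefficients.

Each diagonal entry of L is the vertex degree and each off-diagonal entry is -1 where an edge is present, 0 otherwise; in the order [1, 2, 3] the diagonal is [2, 2, 2]. Computing det(xI - L) by cofactor expansion (or equivalently via sum-over-permutations) gives x^3 - 6x^2 + 9x. The coefficient of x^2 equals -trace(L) = -6, matching the sum of degrees. The eigenvalues sum to 6, which equals trace(L) = 2|E|.

x^3 - 6x^2 + 9x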